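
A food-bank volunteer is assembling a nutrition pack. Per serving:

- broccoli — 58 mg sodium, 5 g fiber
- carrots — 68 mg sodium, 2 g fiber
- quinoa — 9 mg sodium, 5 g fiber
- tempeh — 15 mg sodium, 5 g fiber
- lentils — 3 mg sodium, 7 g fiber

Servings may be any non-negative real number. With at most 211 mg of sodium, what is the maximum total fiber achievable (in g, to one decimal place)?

492.3 g

Fiber per mg sodium: lentils 2.333, quinoa 0.5556, tempeh 0.3333, broccoli 0.08621, carrots 0.02941.
With no serving limits, spend the whole sodium allowance on lentils: 211 mg / 3 mg × 7 g = 492.3 g.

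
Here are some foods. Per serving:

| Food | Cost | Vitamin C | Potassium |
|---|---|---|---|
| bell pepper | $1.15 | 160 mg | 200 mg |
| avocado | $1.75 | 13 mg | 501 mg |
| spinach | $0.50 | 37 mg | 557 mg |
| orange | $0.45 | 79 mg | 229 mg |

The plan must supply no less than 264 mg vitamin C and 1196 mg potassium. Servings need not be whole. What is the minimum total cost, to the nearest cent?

The cheapest plan sits at a corner of the feasible region — with two constraints it uses at most two foods.
bell pepper only: max(264/160, 1196/200) = 5.98 servings → $6.88.
avocado only: max(264/13, 1196/501) = 20.31 servings → $35.54.
spinach only: max(264/37, 1196/557) = 7.135 servings → $3.57.
orange only: max(264/79, 1196/229) = 5.223 servings → $2.35.
bell pepper + avocado with both tight: 1.505 servings and 1.786 servings → $4.86.
bell pepper + spinach with both tight: 1.258 servings and 1.696 servings → $2.29.
bell pepper + orange: the both-tight solution has a negative serving — not a feasible corner.
avocado + spinach: intersection lies outside the first quadrant.
avocado + orange with both tight: 0.9297 servings and 3.189 servings → $3.06.
spinach + orange with both tight: 0.9577 servings and 2.893 servings → $1.78.
Cheapest feasible corner: $1.78.

$1.78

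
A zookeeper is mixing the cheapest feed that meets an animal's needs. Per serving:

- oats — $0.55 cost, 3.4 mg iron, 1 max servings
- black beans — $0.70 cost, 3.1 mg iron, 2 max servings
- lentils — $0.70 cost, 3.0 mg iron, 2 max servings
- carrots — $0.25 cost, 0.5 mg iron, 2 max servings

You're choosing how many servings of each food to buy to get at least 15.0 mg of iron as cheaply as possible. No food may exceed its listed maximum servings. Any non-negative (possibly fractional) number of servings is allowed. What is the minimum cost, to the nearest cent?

$3.21

Cost per mg of iron: oats $0.1618, black beans $0.2258, lentils $0.2333, carrots $0.5000.
Take 1 serving of oats: +3.4 mg iron for $0.55 (total $0.55, still need 11.6 mg).
Take 2 servings of black beans: +6.2 mg iron for $1.40 (total $1.95, still need 5.4 mg).
Take 1.8 servings of lentils: +5.4 mg iron for $1.26 (total $3.21, still need 0.0 mg).
Greedy by cheapest-per-mg is optimal for a single linear constraint, so the minimum cost is $3.21.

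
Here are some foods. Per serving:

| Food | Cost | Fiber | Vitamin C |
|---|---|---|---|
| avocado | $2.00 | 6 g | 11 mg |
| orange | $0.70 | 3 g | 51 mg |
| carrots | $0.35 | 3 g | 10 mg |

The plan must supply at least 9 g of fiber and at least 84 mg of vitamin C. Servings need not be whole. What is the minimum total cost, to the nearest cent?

$1.51

Minimising a linear cost over {fiber ≥ 9, vitamin C ≥ 84, servings ≥ 0} — the optimum is at a vertex, using one or two foods.
avocado only: max(9/6, 84/11) = 7.636 servings → $15.27.
orange only: max(9/3, 84/51) = 3 servings → $2.10.
carrots only: max(9/3, 84/10) = 8.4 servings → $2.94.
avocado + orange with both tight: 0.7582 servings and 1.484 servings → $2.55.
avocado + carrots with both targets exact would need a negative amount; discard.
orange + carrots with both tight: 1.317 servings and 1.683 servings → $1.51.
So the least-cost plan costs $1.51.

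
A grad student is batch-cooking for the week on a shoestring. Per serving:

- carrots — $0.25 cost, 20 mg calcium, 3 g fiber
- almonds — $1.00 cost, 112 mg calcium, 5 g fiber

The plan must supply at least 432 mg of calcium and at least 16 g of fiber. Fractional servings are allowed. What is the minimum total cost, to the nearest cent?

An LP optimum is at a vertex; with two nutrient constraints at most two foods are used. Check each candidate.
carrots only: max(432/20, 16/3) = 21.6 servings → $5.40.
almonds only: max(432/112, 16/5) = 3.857 servings → $3.86.
carrots + almonds with both targets exact would need a negative amount; discard.
The minimum over all feasible corners is $3.86.

$3.86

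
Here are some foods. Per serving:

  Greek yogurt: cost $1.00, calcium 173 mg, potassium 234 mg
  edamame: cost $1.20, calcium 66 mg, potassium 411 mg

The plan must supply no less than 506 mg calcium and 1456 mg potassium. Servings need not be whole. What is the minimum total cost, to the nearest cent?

$4.89

The cheapest plan sits at a corner of the feasible region — with two constraints it uses at most two foods.
Greek yogurt only: max(506/173, 1456/234) = 6.222 servings → $6.22.
edamame only: max(506/66, 1456/411) = 7.667 servings → $9.20.
Greek yogurt + edamame with both tight: 2.01 servings and 2.398 servings → $4.89.
Cheapest feasible corner: $4.89.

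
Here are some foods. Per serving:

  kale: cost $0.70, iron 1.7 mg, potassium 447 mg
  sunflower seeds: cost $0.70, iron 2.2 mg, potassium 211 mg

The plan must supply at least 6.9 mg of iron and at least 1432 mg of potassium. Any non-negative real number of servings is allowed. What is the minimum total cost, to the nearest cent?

This is a tiny linear program; its minimum lies at a vertex of the feasible set. List the vertices and price them.
kale only: max(6.9/1.7, 1432/447) = 4.059 servings → $2.84.
sunflower seeds only: max(6.9/2.2, 1432/211) = 6.787 servings → $4.75.
kale + sunflower seeds with both tight: 2.713 servings and 1.04 servings → $2.63.
So the least-cost plan costs $2.63.

$2.63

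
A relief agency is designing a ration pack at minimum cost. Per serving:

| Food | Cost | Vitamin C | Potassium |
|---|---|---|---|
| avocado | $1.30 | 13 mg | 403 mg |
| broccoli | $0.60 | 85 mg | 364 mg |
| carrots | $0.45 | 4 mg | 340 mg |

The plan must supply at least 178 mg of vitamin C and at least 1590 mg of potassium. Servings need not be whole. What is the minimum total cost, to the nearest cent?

$2.34

For a min-cost LP with two ≥-constraints, a basic feasible solution has at most two positive variables.
avocado only: max(178/13, 1590/403) = 13.69 servings → $17.80.
broccoli only: max(178/85, 1590/364) = 4.368 servings → $2.62.
carrots only: max(178/4, 1590/340) = 44.5 servings → $20.02.
avocado + broccoli with both tight: 2.383 servings and 1.73 servings → $4.14.
avocado + carrots: intersection lies outside the first quadrant.
broccoli + carrots with both tight: 1.973 servings and 2.564 servings → $2.34.
Cheapest feasible corner: $2.34.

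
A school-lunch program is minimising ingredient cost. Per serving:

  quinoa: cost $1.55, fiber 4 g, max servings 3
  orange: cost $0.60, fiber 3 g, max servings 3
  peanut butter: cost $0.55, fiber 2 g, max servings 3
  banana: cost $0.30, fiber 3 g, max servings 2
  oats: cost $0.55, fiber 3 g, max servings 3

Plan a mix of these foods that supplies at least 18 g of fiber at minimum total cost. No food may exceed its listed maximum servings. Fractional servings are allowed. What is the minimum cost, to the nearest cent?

Cost per g of fiber: banana $0.1000, oats $0.1833, orange $0.2000, peanut butter $0.2750, quinoa $0.3875.
Take 2 servings of banana: +6.0 g fiber for $0.60 (total $0.60, still need 12.0 g).
Take 3 servings of oats: +9.0 g fiber for $1.65 (total $2.25, still need 3.0 g).
Take 1 serving of orange: +3.0 g fiber for $0.60 (total $2.85, still need 0.0 g).
Greedy by cheapest-per-g is optimal for a single linear constraint, so the minimum cost is $2.85.

$2.85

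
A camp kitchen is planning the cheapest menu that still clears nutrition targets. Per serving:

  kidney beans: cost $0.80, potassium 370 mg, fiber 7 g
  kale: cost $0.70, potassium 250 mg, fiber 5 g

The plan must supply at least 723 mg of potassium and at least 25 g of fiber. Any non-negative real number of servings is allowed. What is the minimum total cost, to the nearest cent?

For a min-cost LP with two ≥-constraints, a basic feasible solution has at most two positive variables.
kidney beans only: max(723/370, 25/7) = 3.571 servings → $2.86.
kale only: max(723/250, 25/5) = 5 servings → $3.50.
kidney beans + kale: intersection lies outside the first quadrant.
Cheapest feasible corner: $2.86.

$2.86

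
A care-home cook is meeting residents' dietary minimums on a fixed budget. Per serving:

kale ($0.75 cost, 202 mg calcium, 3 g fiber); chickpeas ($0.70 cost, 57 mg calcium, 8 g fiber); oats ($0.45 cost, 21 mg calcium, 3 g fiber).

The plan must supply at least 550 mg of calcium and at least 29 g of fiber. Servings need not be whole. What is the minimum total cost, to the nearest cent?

Two binding constraints pin down two serving amounts, so the optimal mix uses at most two foods. The candidates are each food alone (scaled to the tighter of calcium/fiber) and each pair with both constraints tight.
kale only: max(550/202, 29/3) = 9.667 servings → $7.25.
chickpeas only: max(550/57, 29/8) = 9.649 servings → $6.75.
oats only: max(550/21, 29/3) = 26.19 servings → $11.79.
kale + chickpeas with both tight: 1.901 servings and 2.912 servings → $3.46.
kale + oats with both tight: 1.917 servings and 7.75 servings → $4.93.
chickpeas + oats: intersection lies outside the first quadrant.
The minimum over all feasible corners is $3.46.

$3.46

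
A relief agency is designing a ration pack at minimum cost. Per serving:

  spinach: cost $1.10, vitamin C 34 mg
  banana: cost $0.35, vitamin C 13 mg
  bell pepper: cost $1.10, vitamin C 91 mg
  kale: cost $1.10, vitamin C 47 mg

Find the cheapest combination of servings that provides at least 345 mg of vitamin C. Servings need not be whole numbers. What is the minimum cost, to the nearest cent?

Cost per mg of vitamin C: bell pepper $0.0121, kale $0.0234, banana $0.0269, spinach $0.0324.
With no serving limits, use only bell pepper: 345 mg / 91 mg = 3.791 servings × $1.10 = $4.17.

$4.17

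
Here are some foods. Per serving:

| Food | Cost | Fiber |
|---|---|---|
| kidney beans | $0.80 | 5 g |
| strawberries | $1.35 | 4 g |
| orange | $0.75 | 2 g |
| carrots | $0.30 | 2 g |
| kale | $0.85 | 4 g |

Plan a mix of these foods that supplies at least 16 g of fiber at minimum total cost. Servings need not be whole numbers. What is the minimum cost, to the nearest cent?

$2.40

Cost per g of fiber: carrots $0.1500, kidney beans $0.1600, kale $0.2125, strawberries $0.3375, orange $0.3750.
With no serving limits, use only carrots: 16 g / 2 g = 8 servings × $0.30 = $2.40.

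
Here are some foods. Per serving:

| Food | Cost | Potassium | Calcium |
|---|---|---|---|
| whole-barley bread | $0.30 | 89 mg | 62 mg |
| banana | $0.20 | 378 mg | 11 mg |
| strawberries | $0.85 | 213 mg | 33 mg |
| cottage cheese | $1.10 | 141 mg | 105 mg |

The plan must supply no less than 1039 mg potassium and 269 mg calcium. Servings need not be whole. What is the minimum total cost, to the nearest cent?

Check every corner: each single food scaled to meet both minima, and each pair solved so both constraints bind.
whole-barley bread only: max(1039/89, 269/62) = 11.67 servings → $3.50.
banana only: max(1039/378, 269/11) = 24.45 servings → $4.89.
strawberries only: max(1039/213, 269/33) = 8.152 servings → $6.93.
cottage cheese only: max(1039/141, 269/105) = 7.369 servings → $8.11.
whole-barley bread + banana with both tight: 4.019 servings and 1.802 servings → $1.57.
whole-barley bread + strawberries with both tight: 2.241 servings and 3.942 servings → $4.02.
whole-barley bread + cottage cheese: the both-tight solution has a negative serving — not a feasible corner.
banana + strawberries: intersection lies outside the first quadrant.
banana + cottage cheese with both tight: 1.866 servings and 2.366 servings → $2.98.
strawberries + cottage cheese with both tight: 4.018 servings and 1.299 servings → $4.84.
Cheapest feasible corner: $1.57.

$1.57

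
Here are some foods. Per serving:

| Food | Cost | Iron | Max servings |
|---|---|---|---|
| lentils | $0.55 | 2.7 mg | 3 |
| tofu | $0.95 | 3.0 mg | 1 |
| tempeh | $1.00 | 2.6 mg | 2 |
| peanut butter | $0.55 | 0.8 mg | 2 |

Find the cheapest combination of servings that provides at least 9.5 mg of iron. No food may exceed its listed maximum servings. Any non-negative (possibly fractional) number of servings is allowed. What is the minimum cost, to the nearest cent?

Cost per mg of iron: lentils $0.2037, tofu $0.3167, tempeh $0.3846, peanut butter $0.6875.
Take 3 servings of lentils: +8.1 mg iron for $1.65 (total $1.65, still need 1.4 mg).
Take 0.4667 servings of tofu: +1.4 mg iron for $0.44 (total $2.09, still need 0.0 mg).
Greedy by cheapest-per-mg is optimal for a single linear constraint, so the minimum cost is $2.09.

$2.09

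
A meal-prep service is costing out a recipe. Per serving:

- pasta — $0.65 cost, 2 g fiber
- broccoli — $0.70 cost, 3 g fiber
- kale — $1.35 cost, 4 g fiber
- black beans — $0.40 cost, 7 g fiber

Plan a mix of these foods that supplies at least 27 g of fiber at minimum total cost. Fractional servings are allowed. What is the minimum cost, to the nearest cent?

Cost per g of fiber: black beans $0.0571, broccoli $0.2333, pasta $0.3250, kale $0.3375.
With no serving limits, use only black beans: 27 g / 7 g = 3.857 servings × $0.40 = $1.54.

$1.54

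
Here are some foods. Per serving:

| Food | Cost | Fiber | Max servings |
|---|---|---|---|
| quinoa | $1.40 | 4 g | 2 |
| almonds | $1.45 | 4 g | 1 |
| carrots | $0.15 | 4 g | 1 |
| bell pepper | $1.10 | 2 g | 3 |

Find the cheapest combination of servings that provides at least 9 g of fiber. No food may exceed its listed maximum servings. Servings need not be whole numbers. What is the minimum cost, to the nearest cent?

$1.90

Cost per g of fiber: carrots $0.0375, quinoa $0.3500, almonds $0.3625, bell pepper $0.5500.
Take 1 serving of carrots: +4.0 g fiber for $0.15 (total $0.15, still need 5.0 g).
Take 1.25 servings of quinoa: +5.0 g fiber for $1.75 (total $1.90, still need 0.0 g).
Filling from the cheapest source first is optimal under one linear minimum: $1.90.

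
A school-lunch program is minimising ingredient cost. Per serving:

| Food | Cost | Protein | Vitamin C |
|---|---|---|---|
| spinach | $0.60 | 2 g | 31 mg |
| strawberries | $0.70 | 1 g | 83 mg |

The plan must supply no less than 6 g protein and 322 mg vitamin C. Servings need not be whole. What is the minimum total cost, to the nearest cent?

An LP optimum is at a vertex; with two nutrient constraints at most two foods are used. Check each candidate.
spinach only: max(6/2, 322/31) = 10.39 servings → $6.23.
strawberries only: max(6/1, 322/83) = 6 servings → $4.20.
spinach + strawberries with both tight: 1.304 servings and 3.393 servings → $3.16.
So the least-cost plan costs $3.16.

$3.16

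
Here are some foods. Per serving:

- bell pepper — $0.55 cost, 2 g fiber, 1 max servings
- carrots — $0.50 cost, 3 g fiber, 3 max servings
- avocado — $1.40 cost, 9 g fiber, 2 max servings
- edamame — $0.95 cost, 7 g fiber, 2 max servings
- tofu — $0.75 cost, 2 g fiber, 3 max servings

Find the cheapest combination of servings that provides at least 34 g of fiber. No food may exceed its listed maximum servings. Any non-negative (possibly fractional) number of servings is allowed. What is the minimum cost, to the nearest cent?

$5.03

Cost per g of fiber: edamame $0.1357, avocado $0.1556, carrots $0.1667, bell pepper $0.2750, tofu $0.3750.
Take 2 servings of edamame: +14.0 g fiber for $1.90 (total $1.90, still need 20.0 g).
Take 2 servings of avocado: +18.0 g fiber for $2.80 (total $4.70, still need 2.0 g).
Take 0.6667 servings of carrots: +2.0 g fiber for $0.33 (total $5.03, still need 0.0 g).
Greedy by cheapest-per-g is optimal for a single linear constraint, so the minimum cost is $5.03.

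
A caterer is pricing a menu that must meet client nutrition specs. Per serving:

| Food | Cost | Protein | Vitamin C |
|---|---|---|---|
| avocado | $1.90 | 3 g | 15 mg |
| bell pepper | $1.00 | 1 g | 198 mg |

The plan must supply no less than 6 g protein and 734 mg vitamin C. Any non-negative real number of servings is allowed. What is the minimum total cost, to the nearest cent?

$5.14

Compare the cost at each extreme point of the feasible region.
avocado only: max(6/3, 734/15) = 48.93 servings → $92.97.
bell pepper only: max(6/1, 734/198) = 6 servings → $6.00.
avocado + bell pepper with both tight: 0.7841 servings and 3.648 servings → $5.14.
So the least-cost plan costs $5.14.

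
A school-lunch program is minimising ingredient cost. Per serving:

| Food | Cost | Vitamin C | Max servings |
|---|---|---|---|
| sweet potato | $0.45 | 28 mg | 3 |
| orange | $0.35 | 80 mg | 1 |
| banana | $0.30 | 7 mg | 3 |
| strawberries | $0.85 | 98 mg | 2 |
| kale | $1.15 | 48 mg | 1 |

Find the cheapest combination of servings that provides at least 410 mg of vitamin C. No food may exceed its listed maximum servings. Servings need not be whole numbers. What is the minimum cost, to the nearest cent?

Cost per mg of vitamin C: orange $0.0044, strawberries $0.0087, sweet potato $0.0161, kale $0.0240, banana $0.0429.
Take 1 serving of orange: +80.0 mg vitamin C for $0.35 (total $0.35, still need 330.0 mg).
Take 2 servings of strawberries: +196.0 mg vitamin C for $1.70 (total $2.05, still need 134.0 mg).
Take 3 servings of sweet potato: +84.0 mg vitamin C for $1.35 (total $3.40, still need 50.0 mg).
Take 1 serving of kale: +48.0 mg vitamin C for $1.15 (total $4.55, still need 2.0 mg).
Take 0.2857 servings of banana: +2.0 mg vitamin C for $0.09 (total $4.64, still need 0.0 mg).
Greedy by cheapest-per-mg is optimal for a single linear constraint, so the minimum cost is $4.64.

$4.64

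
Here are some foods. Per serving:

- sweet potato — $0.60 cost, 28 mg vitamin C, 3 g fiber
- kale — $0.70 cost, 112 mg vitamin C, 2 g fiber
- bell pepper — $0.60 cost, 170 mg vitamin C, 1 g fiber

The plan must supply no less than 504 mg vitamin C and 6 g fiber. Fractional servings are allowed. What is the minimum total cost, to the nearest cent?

This is a tiny linear program; its minimum lies at a vertex of the feasible set. List the vertices and price them.
sweet potato only: max(504/28, 6/3) = 18 servings → $10.80.
kale only: max(504/112, 6/2) = 4.5 servings → $3.15.
bell pepper only: max(504/170, 6/1) = 6 servings → $3.60.
sweet potato + kale: intersection lies outside the first quadrant.
sweet potato + bell pepper with both tight: 1.071 servings and 2.788 servings → $2.32.
kale + bell pepper with both tight: 2.263 servings and 1.474 servings → $2.47.
So the least-cost plan costs $2.32.

$2.32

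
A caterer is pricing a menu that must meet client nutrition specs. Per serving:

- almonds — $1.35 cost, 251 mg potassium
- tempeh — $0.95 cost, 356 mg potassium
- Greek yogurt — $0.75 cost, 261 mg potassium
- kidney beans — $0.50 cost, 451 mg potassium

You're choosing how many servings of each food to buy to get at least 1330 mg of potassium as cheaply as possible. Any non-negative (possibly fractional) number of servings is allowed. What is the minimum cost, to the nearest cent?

$1.47

Cost per mg of potassium: kidney beans $0.0011, tempeh $0.0027, Greek yogurt $0.0029, almonds $0.0054.
With no serving limits, use only kidney beans: 1330 mg / 451 mg = 2.949 servings × $0.50 = $1.47.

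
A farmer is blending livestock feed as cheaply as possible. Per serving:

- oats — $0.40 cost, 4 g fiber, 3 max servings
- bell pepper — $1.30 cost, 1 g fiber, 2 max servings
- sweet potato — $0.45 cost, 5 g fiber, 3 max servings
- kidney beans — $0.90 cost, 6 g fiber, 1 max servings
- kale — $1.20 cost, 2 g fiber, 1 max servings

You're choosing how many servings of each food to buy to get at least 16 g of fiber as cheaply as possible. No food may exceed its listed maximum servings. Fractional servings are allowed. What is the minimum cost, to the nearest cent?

$1.45

Cost per g of fiber: sweet potato $0.0900, oats $0.1000, kidney beans $0.1500, kale $0.6000, bell pepper $1.3000.
Take 3 servings of sweet potato: +15.0 g fiber for $1.35 (total $1.35, still need 1.0 g).
Take 0.25 servings of oats: +1.0 g fiber for $0.10 (total $1.45, still need 0.0 g).
Filling from the cheapest source first is optimal under one linear minimum: $1.45.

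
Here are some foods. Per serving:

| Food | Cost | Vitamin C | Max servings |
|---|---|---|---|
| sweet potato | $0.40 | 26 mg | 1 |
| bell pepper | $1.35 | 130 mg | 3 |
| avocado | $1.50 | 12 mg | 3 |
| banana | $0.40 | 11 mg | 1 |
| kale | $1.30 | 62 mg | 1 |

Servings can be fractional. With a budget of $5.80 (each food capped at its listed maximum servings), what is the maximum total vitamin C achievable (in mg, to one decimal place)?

Vitamin C per dollar: bell pepper 96.3, sweet potato 65, kale 47.69, banana 27.5, avocado 8.
Take 3 servings of bell pepper: spends $4.05, +390.0 mg vitamin C (running total 390.0 mg).
Take 1 serving of sweet potato: spends $0.40, +26.0 mg vitamin C (running total 416.0 mg).
Take 1 serving of kale: spends $1.30, +62.0 mg vitamin C (running total 478.0 mg).
Take 0.125 servings of banana: spends $0.05, +1.4 mg vitamin C (running total 479.4 mg).
Greedy by best ratio exhausts the cost allowance optimally: 479.4 mg.

479.4 mg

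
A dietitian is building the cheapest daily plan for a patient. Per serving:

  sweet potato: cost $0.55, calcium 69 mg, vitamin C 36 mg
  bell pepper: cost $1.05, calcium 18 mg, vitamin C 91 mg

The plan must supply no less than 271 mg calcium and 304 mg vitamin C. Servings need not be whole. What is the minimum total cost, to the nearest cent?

$3.97

Two binding constraints pin down two serving amounts, so the optimal mix uses at most two foods. The candidates are each food alone (scaled to the tighter of calcium/vitamin C) and each pair with both constraints tight.
sweet potato only: max(271/69, 304/36) = 8.444 servings → $4.64.
bell pepper only: max(271/18, 304/91) = 15.06 servings → $15.81.
sweet potato + bell pepper with both tight: 3.408 servings and 1.993 servings → $3.97.
Cheapest feasible corner: $3.97.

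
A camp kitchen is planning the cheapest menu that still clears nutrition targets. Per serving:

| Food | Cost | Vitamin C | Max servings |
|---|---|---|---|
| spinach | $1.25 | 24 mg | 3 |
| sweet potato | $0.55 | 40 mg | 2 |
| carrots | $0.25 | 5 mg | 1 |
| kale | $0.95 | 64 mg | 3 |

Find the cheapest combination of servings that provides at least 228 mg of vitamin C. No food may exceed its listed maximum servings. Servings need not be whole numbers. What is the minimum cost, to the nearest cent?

Cost per mg of vitamin C: sweet potato $0.0138, kale $0.0148, carrots $0.0500, spinach $0.0521.
Take 2 servings of sweet potato: +80.0 mg vitamin C for $1.10 (total $1.10, still need 148.0 mg).
Take 2.312 servings of kale: +148.0 mg vitamin C for $2.20 (total $3.30, still need 0.0 mg).
Filling from the cheapest source first is optimal under one linear minimum: $3.30.

$3.30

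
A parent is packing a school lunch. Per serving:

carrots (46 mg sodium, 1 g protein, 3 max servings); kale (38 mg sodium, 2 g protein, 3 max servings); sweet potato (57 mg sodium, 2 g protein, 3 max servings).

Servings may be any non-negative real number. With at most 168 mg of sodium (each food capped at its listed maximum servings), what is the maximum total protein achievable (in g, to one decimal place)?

Protein per mg sodium: kale 0.05263, sweet potato 0.03509, carrots 0.02174.
Take 3 servings of kale: uses 114 mg sodium, +6.0 g protein (running total 6.0 g).
Take 0.9474 servings of sweet potato: uses 54 mg sodium, +1.9 g protein (running total 7.9 g).
Greedy by best ratio exhausts the sodium allowance optimally: 7.9 g.

7.9 g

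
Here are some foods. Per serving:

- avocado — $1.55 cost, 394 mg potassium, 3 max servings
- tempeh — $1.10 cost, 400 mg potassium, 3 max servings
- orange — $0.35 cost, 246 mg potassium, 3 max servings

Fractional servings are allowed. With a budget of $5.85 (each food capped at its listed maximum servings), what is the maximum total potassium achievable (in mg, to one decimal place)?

Potassium per dollar: orange 702.9, tempeh 363.6, avocado 254.2.
Take 3 servings of orange: spends $1.05, +738.0 mg potassium (running total 738.0 mg).
Take 3 servings of tempeh: spends $3.30, +1200.0 mg potassium (running total 1938.0 mg).
Take 0.9677 servings of avocado: spends $1.50, +381.3 mg potassium (running total 2319.3 mg).
Filling greedily by potassium-per-dollar is optimal for one linear limit, giving 2319.3 mg.

2319.3 mg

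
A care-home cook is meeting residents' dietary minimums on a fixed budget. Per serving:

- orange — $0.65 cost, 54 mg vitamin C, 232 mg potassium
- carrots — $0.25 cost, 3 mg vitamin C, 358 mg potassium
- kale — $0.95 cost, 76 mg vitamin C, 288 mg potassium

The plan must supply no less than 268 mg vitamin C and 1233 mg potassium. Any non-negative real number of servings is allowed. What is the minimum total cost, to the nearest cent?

An LP optimum is at a vertex; with two nutrient constraints at most two foods are used. Check each candidate.
orange only: max(268/54, 1233/232) = 5.315 servings → $3.45.
carrots only: max(268/3, 1233/358) = 89.33 servings → $22.33.
kale only: max(268/76, 1233/288) = 4.281 servings → $4.07.
orange + carrots with both tight: 4.95 servings and 0.2364 servings → $3.28.
orange + kale: intersection lies outside the first quadrant.
carrots + kale with both tight: 0.6272 servings and 3.502 servings → $3.48.
So the least-cost plan costs $3.28.

$3.28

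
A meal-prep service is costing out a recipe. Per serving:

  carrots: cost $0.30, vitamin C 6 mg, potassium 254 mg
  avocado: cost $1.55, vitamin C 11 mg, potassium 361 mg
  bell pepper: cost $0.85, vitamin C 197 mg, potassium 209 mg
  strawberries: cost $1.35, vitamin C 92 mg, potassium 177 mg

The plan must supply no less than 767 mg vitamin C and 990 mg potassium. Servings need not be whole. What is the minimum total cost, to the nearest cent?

$3.50

This is a tiny linear program; its minimum lies at a vertex of the feasible set. List the vertices and price them.
carrots only: max(767/6, 990/254) = 127.8 servings → $38.35.
avocado only: max(767/11, 990/361) = 69.73 servings → $108.08.
bell pepper only: max(767/197, 990/209) = 4.737 servings → $4.03.
strawberries only: max(767/92, 990/177) = 8.337 servings → $11.25.
carrots + avocado with both targets exact would need a negative amount; discard.
carrots + bell pepper with both tight: 0.7119 servings and 3.872 servings → $3.50.
carrots + strawberries with both targets exact would need a negative amount; discard.
avocado + bell pepper with both tight: 0.5046 servings and 3.865 servings → $4.07.
avocado + strawberries with both targets exact would need a negative amount; discard.
bell pepper + strawberries with both tight: 2.857 servings and 2.22 servings → $5.43.
So the least-cost plan costs $3.50.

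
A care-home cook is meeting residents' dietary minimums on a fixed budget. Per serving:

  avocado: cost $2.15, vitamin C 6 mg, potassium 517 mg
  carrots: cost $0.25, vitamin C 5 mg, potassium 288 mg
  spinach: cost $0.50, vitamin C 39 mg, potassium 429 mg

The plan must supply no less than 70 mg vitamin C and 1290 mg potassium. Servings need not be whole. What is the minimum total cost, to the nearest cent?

$1.31

avocado only: max(70/6, 1290/517) = 11.67 servings → $25.08.
carrots only: max(70/5, 1290/288) = 14 servings → $3.50.
spinach only: max(70/39, 1290/429) = 3.007 servings → $1.50.
avocado + carrots: the both-tight solution has a negative serving — not a feasible corner.
avocado + spinach with both tight: 1.153 servings and 1.617 servings → $3.29.
carrots + spinach with both tight: 2.232 servings and 1.509 servings → $1.31.
The minimum over all feasible corners is $1.31.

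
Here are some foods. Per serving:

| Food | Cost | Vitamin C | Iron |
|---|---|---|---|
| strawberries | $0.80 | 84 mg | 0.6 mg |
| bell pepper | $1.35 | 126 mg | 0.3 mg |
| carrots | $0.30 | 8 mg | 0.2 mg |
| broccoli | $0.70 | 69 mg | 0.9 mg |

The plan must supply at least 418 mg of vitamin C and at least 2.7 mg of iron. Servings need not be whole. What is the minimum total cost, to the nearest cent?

Minimising a linear cost over {vitamin C ≥ 418, iron ≥ 2.7, servings ≥ 0} — the optimum is at a vertex, using one or two foods.
strawberries only: max(418/84, 2.7/0.6) = 4.976 servings → $3.98.
bell pepper only: max(418/126, 2.7/0.3) = 9 servings → $12.15.
carrots only: max(418/8, 2.7/0.2) = 52.25 servings → $15.68.
broccoli only: max(418/69, 2.7/0.9) = 6.058 servings → $4.24.
strawberries + bell pepper with both tight: 4.262 servings and 0.4762 servings → $4.05.
strawberries + carrots with both targets exact would need a negative amount; discard.
strawberries + broccoli with both targets exact would need a negative amount; discard.
bell pepper + carrots with both tight: 2.719 servings and 9.421 servings → $6.50.
bell pepper + broccoli with both tight: 2.049 servings and 2.317 servings → $4.39.
carrots + broccoli with both targets exact would need a negative amount; discard.
The minimum over all feasible corners is $3.98.

$3.98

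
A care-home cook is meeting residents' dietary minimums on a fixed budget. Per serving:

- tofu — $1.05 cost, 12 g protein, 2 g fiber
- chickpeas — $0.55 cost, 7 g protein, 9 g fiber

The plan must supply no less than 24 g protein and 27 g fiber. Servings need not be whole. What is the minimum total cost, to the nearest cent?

$1.89

At the optimum either one food covers both requirements or two foods hit both targets exactly; no other combination can be cheaper.
tofu only: max(24/12, 27/2) = 13.5 servings → $14.18.
chickpeas only: max(24/7, 27/9) = 3.429 servings → $1.89.
tofu + chickpeas with both tight: 0.2872 servings and 2.936 servings → $1.92.
The minimum over all feasible corners is $1.89.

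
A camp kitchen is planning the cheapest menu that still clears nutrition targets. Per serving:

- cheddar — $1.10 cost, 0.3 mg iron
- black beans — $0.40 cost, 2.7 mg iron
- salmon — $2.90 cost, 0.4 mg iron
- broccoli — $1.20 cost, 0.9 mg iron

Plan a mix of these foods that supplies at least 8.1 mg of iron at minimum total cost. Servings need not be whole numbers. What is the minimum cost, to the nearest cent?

Cost per mg of iron: black beans $0.1481, broccoli $1.3333, cheddar $3.6667, salmon $7.2500.
With no serving limits, use only black beans: 8.1 mg / 2.7 mg = 3 servings × $0.40 = $1.20.

$1.20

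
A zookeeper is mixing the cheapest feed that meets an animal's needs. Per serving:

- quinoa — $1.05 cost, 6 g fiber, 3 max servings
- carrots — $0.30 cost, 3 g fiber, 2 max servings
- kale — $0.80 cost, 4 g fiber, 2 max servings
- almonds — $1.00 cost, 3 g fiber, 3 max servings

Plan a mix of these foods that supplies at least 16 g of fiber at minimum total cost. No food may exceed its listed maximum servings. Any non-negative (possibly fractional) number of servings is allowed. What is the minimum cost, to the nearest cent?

Cost per g of fiber: carrots $0.1000, quinoa $0.1750, kale $0.2000, almonds $0.3333.
Take 2 servings of carrots: +6.0 g fiber for $0.60 (total $0.60, still need 10.0 g).
Take 1.667 servings of quinoa: +10.0 g fiber for $1.75 (total $2.35, still need 0.0 g).
Filling from the cheapest source first is optimal under one linear minimum: $2.35.

$2.35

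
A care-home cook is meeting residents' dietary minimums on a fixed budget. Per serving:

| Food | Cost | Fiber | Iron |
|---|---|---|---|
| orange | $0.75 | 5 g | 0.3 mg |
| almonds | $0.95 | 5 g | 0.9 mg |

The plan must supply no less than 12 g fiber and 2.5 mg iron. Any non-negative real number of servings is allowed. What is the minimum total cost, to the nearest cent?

With two linear requirements the optimum uses one or two foods; enumerate the corners.
orange only: max(12/5, 2.5/0.3) = 8.333 servings → $6.25.
almonds only: max(12/5, 2.5/0.9) = 2.778 servings → $2.64.
orange + almonds: the both-tight solution has a negative serving — not a feasible corner.
Cheapest feasible corner: $2.64.

$2.64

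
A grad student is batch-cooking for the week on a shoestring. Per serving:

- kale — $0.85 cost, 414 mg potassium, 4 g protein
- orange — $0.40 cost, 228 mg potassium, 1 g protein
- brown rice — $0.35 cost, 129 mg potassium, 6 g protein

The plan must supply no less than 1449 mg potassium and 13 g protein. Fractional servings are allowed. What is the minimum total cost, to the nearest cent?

$2.69

Minimising a linear cost over {potassium ≥ 1449, protein ≥ 13, servings ≥ 0} — the optimum is at a vertex, using one or two foods.
kale only: max(1449/414, 13/4) = 3.5 servings → $2.98.
orange only: max(1449/228, 13/1) = 13 servings → $5.20.
brown rice only: max(1449/129, 13/6) = 11.23 servings → $3.93.
kale + orange with both tight: 3.042 servings and 0.8313 servings → $2.92.
kale + brown rice: the both-tight solution has a negative serving — not a feasible corner.
orange + brown rice with both tight: 5.663 servings and 1.223 servings → $2.69.
The minimum over all feasible corners is $2.69.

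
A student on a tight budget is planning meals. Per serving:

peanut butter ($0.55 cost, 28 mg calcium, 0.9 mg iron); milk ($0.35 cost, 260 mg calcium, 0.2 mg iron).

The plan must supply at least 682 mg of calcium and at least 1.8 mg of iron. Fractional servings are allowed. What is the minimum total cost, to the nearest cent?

peanut butter only: max(682/28, 1.8/0.9) = 24.36 servings → $13.40.
milk only: max(682/260, 1.8/0.2) = 9 servings → $3.15.
peanut butter + milk with both tight: 1.452 servings and 2.467 servings → $1.66.
So the least-cost plan costs $1.66.

$1.66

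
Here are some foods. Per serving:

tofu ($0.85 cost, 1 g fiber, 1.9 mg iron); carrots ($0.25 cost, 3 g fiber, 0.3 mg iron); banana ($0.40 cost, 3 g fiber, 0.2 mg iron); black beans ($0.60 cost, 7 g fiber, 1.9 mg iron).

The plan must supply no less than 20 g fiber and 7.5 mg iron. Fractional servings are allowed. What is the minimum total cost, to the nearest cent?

$2.37

The cheapest plan sits at a corner of the feasible region — with two constraints it uses at most two foods.
tofu only: max(20/1, 7.5/1.9) = 20 servings → $17.00.
carrots only: max(20/3, 7.5/0.3) = 25 servings → $6.25.
banana only: max(20/3, 7.5/0.2) = 37.5 servings → $15.00.
black beans only: max(20/7, 7.5/1.9) = 3.947 servings → $2.37.
tofu + carrots with both tight: 3.056 servings and 5.648 servings → $4.01.
tofu + banana with both tight: 3.364 servings and 5.545 servings → $5.08.
tofu + black beans with both tight: 1.272 servings and 2.675 servings → $2.69.
carrots + banana: intersection lies outside the first quadrant.
carrots + black beans: intersection lies outside the first quadrant.
banana + black beans with both targets exact would need a negative amount; discard.
The minimum over all feasible corners is $2.37.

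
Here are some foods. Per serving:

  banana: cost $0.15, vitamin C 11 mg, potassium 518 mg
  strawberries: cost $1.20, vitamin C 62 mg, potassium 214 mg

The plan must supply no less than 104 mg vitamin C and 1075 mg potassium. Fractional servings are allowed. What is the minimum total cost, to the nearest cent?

$1.42

Check every corner: each single food scaled to meet both minima, and each pair solved so both constraints bind.
banana only: max(104/11, 1075/518) = 9.455 servings → $1.42.
strawberries only: max(104/62, 1075/214) = 5.023 servings → $6.03.
banana + strawberries with both tight: 1.492 servings and 1.413 servings → $1.92.
Cheapest feasible corner: $1.42.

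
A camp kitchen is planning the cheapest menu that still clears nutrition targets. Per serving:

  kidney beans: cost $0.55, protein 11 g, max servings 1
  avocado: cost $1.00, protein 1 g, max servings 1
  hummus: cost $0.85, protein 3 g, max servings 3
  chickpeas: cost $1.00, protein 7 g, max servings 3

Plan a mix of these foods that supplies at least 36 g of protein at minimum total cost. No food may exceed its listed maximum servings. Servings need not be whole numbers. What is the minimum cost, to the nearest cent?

Cost per g of protein: kidney beans $0.0500, chickpeas $0.1429, hummus $0.2833, avocado $1.0000.
Take 1 serving of kidney beans: +11.0 g protein for $0.55 (total $0.55, still need 25.0 g).
Take 3 servings of chickpeas: +21.0 g protein for $3.00 (total $3.55, still need 4.0 g).
Take 1.333 servings of hummus: +4.0 g protein for $1.13 (total $4.68, still need 0.0 g).
Filling from the cheapest source first is optimal under one linear minimum: $4.68.

$4.68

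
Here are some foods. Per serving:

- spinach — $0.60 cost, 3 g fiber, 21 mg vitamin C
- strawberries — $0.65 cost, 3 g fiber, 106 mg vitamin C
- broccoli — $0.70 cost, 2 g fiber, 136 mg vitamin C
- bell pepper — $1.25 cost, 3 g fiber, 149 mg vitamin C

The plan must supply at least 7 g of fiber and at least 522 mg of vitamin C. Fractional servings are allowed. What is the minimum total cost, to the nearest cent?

For a min-cost LP with two ≥-constraints, a basic feasible solution has at most two positive variables.
spinach only: max(7/3, 522/21) = 24.86 servings → $14.91.
strawberries only: max(7/3, 522/106) = 4.925 servings → $3.20.
broccoli only: max(7/2, 522/136) = 3.838 servings → $2.69.
bell pepper only: max(7/3, 522/149) = 3.503 servings → $4.38.
spinach + strawberries: the both-tight solution has a negative serving — not a feasible corner.
spinach + broccoli: intersection lies outside the first quadrant.
spinach + bell pepper: intersection lies outside the first quadrant.
strawberries + broccoli: the both-tight solution has a negative serving — not a feasible corner.
strawberries + bell pepper with both targets exact would need a negative amount; discard.
broccoli + bell pepper: intersection lies outside the first quadrant.
Cheapest feasible corner: $2.69.

$2.69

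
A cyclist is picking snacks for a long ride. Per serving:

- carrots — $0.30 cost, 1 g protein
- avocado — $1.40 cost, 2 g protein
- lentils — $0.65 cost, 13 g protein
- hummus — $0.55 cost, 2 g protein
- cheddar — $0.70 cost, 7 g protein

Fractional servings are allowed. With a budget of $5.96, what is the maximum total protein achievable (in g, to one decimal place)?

Protein per dollar: lentils 20, cheddar 10, hummus 3.636, carrots 3.333, avocado 1.429.
With no serving limits, spend the whole cost allowance on lentils: $5.96 / $0.65 × 13 g = 119.2 g.

119.2 g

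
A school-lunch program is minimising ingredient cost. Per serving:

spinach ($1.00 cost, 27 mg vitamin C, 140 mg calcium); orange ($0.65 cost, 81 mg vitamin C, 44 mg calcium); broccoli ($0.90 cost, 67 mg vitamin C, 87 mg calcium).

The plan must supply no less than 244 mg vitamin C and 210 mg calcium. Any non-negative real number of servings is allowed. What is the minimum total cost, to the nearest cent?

Two binding constraints pin down two serving amounts, so the optimal mix uses at most two foods. The candidates are each food alone (scaled to the tighter of vitamin C/calcium) and each pair with both constraints tight.
spinach only: max(244/27, 210/140) = 9.037 servings → $9.04.
orange only: max(244/81, 210/44) = 4.773 servings → $3.10.
broccoli only: max(244/67, 210/87) = 3.642 servings → $3.28.
spinach + orange with both tight: 0.618 servings and 2.806 servings → $2.44.
spinach + broccoli: intersection lies outside the first quadrant.
orange + broccoli with both tight: 1.746 servings and 1.531 servings → $2.51.
So the least-cost plan costs $2.44.

$2.44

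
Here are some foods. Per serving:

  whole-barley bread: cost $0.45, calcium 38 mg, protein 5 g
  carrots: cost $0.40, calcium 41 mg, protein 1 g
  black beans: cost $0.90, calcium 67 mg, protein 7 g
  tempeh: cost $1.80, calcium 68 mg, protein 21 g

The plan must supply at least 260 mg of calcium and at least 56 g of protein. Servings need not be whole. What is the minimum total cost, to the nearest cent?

$4.88

Check every corner: each single food scaled to meet both minima, and each pair solved so both constraints bind.
whole-barley bread only: max(260/38, 56/5) = 11.2 servings → $5.04.
carrots only: max(260/41, 56/1) = 56 servings → $22.40.
black beans only: max(260/67, 56/7) = 8 servings → $7.20.
tempeh only: max(260/68, 56/21) = 3.824 servings → $6.88.
whole-barley bread + carrots with both targets exact would need a negative amount; discard.
whole-barley bread + black beans: intersection lies outside the first quadrant.
whole-barley bread + tempeh with both tight: 3.607 servings and 1.808 servings → $4.88.
carrots + black beans: the both-tight solution has a negative serving — not a feasible corner.
carrots + tempeh with both tight: 2.083 servings and 2.567 servings → $5.45.
black beans + tempeh with both tight: 1.774 servings and 2.075 servings → $5.33.
Cheapest feasible corner: $4.88.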